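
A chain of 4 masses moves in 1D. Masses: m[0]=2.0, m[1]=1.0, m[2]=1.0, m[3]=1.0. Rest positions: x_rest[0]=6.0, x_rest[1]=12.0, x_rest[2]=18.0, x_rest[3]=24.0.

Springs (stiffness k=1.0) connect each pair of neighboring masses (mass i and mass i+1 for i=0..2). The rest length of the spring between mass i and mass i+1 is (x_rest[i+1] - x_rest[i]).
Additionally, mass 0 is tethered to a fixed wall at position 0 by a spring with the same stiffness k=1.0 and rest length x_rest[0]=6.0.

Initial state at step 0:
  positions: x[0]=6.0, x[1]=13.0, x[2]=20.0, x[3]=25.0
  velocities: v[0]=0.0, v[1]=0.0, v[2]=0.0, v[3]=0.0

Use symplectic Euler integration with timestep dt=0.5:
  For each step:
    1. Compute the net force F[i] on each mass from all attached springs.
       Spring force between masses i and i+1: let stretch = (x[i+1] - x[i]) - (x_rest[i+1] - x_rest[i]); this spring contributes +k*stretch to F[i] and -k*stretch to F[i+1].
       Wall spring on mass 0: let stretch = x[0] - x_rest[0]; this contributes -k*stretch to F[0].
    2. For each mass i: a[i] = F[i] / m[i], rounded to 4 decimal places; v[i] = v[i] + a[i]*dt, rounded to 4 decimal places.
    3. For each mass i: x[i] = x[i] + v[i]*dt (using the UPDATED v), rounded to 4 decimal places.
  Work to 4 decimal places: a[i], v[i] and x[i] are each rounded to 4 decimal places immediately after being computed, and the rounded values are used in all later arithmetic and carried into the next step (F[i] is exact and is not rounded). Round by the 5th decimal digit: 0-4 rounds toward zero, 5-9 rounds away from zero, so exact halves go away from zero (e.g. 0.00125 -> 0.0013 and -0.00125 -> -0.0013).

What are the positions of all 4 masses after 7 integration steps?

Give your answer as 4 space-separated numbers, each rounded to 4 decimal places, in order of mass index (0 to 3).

Answer: 6.3192 12.4676 18.7350 23.8211

Derivation:
Step 0: x=[6.0000 13.0000 20.0000 25.0000] v=[0.0000 0.0000 0.0000 0.0000]
Step 1: x=[6.1250 13.0000 19.5000 25.2500] v=[0.2500 0.0000 -1.0000 0.5000]
Step 2: x=[6.3438 12.9063 18.8125 25.5625] v=[0.4375 -0.1875 -1.3750 0.6250]
Step 3: x=[6.5899 12.6485 18.3360 25.6875] v=[0.4922 -0.5157 -0.9531 0.2500]
Step 4: x=[6.7696 12.2979 18.2755 25.4746] v=[0.3594 -0.7013 -0.1211 -0.4258]
Step 5: x=[6.7942 12.0596 18.5204 24.9619] v=[0.0491 -0.4767 0.4897 -1.0254]
Step 6: x=[6.6277 12.1201 18.7605 24.3388] v=[-0.3331 0.1210 0.4801 -1.2462]
Step 7: x=[6.3192 12.4676 18.7350 23.8211] v=[-0.6170 0.6950 -0.0510 -1.0354]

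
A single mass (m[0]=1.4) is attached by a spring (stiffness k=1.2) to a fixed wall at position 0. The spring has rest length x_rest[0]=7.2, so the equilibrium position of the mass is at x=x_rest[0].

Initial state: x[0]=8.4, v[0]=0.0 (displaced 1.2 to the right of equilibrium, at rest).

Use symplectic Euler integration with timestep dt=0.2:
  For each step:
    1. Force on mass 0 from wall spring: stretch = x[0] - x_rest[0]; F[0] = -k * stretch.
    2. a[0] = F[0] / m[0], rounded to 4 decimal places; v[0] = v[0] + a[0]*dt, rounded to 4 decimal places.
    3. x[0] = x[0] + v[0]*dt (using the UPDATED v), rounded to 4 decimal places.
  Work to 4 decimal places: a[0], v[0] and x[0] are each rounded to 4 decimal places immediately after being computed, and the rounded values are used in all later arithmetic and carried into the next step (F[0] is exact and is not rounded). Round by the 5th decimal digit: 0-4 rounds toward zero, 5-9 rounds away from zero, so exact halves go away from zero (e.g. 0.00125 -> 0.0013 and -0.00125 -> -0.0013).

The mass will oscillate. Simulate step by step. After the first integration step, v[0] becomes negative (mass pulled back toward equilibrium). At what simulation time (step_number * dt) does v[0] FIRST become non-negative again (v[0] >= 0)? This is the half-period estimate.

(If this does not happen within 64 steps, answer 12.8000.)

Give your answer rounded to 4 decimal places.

Answer: 3.4000

Derivation:
Step 0: x=[8.4000] v=[0.0000]
Step 1: x=[8.3589] v=[-0.2057]
Step 2: x=[8.2780] v=[-0.4044]
Step 3: x=[8.1602] v=[-0.5892]
Step 4: x=[8.0094] v=[-0.7538]
Step 5: x=[7.8309] v=[-0.8926]
Step 6: x=[7.6307] v=[-1.0008]
Step 7: x=[7.4158] v=[-1.0746]
Step 8: x=[7.1935] v=[-1.1116]
Step 9: x=[6.9714] v=[-1.1105]
Step 10: x=[6.7571] v=[-1.0713]
Step 11: x=[6.5580] v=[-0.9954]
Step 12: x=[6.3809] v=[-0.8853]
Step 13: x=[6.2319] v=[-0.7449]
Step 14: x=[6.1161] v=[-0.5789]
Step 15: x=[6.0375] v=[-0.3931]
Step 16: x=[5.9987] v=[-0.1938]
Step 17: x=[6.0011] v=[0.0121]
First v>=0 after going negative at step 17, time=3.4000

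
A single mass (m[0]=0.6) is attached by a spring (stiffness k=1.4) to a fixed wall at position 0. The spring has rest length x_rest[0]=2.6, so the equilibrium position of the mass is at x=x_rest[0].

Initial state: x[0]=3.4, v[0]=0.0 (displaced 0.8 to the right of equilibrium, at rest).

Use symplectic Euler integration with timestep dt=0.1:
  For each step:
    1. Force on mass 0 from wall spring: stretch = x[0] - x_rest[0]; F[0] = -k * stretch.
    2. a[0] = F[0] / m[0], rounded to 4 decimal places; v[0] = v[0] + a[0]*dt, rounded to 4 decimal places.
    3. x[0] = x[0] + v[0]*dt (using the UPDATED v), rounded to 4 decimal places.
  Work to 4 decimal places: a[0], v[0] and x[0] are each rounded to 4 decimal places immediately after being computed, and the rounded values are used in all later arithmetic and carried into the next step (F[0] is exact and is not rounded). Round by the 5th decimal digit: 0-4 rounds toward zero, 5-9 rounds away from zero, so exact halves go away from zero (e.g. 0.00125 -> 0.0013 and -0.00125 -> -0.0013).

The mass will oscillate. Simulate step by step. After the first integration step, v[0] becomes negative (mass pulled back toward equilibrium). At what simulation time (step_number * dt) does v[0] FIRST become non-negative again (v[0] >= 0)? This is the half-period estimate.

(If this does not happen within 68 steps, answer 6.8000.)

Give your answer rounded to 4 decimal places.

Answer: 2.1000

Derivation:
Step 0: x=[3.4000] v=[0.0000]
Step 1: x=[3.3813] v=[-0.1867]
Step 2: x=[3.3444] v=[-0.3690]
Step 3: x=[3.2901] v=[-0.5427]
Step 4: x=[3.2197] v=[-0.7037]
Step 5: x=[3.1349] v=[-0.8483]
Step 6: x=[3.0376] v=[-0.9731]
Step 7: x=[2.9301] v=[-1.0752]
Step 8: x=[2.8149] v=[-1.1522]
Step 9: x=[2.6947] v=[-1.2023]
Step 10: x=[2.5723] v=[-1.2244]
Step 11: x=[2.4505] v=[-1.2179]
Step 12: x=[2.3322] v=[-1.1830]
Step 13: x=[2.2202] v=[-1.1205]
Step 14: x=[2.1170] v=[-1.0319]
Step 15: x=[2.0251] v=[-0.9192]
Step 16: x=[1.9466] v=[-0.7851]
Step 17: x=[1.8833] v=[-0.6326]
Step 18: x=[1.8368] v=[-0.4654]
Step 19: x=[1.8081] v=[-0.2873]
Step 20: x=[1.7979] v=[-0.1025]
Step 21: x=[1.8064] v=[0.0847]
First v>=0 after going negative at step 21, time=2.1000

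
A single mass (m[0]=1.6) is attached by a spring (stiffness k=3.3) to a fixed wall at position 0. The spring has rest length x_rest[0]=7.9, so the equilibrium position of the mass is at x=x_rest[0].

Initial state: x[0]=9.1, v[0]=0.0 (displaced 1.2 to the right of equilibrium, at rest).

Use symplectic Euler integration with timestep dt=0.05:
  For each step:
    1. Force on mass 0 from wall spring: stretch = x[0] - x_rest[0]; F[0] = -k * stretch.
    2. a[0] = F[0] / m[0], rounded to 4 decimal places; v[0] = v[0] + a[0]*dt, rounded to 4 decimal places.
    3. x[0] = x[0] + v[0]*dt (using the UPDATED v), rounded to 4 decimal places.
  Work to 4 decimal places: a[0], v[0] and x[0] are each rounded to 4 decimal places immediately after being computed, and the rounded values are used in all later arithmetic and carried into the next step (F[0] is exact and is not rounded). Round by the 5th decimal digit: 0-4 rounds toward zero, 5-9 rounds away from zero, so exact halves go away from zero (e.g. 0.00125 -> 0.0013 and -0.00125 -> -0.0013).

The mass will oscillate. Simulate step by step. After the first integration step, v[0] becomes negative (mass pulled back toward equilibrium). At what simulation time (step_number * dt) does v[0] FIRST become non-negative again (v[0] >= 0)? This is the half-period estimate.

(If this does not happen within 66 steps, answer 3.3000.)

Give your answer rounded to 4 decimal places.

Answer: 2.2000

Derivation:
Step 0: x=[9.1000] v=[0.0000]
Step 1: x=[9.0938] v=[-0.1238]
Step 2: x=[9.0815] v=[-0.2469]
Step 3: x=[9.0631] v=[-0.3687]
Step 4: x=[9.0387] v=[-0.4886]
Step 5: x=[9.0084] v=[-0.6060]
Step 6: x=[8.9724] v=[-0.7203]
Step 7: x=[8.9309] v=[-0.8309]
Step 8: x=[8.8840] v=[-0.9372]
Step 9: x=[8.8321] v=[-1.0387]
Step 10: x=[8.7754] v=[-1.1348]
Step 11: x=[8.7141] v=[-1.2251]
Step 12: x=[8.6486] v=[-1.3091]
Step 13: x=[8.5793] v=[-1.3863]
Step 14: x=[8.5065] v=[-1.4564]
Step 15: x=[8.4306] v=[-1.5189]
Step 16: x=[8.3519] v=[-1.5736]
Step 17: x=[8.2709] v=[-1.6202]
Step 18: x=[8.1880] v=[-1.6585]
Step 19: x=[8.1036] v=[-1.6882]
Step 20: x=[8.0181] v=[-1.7092]
Step 21: x=[7.9320] v=[-1.7214]
Step 22: x=[7.8458] v=[-1.7247]
Step 23: x=[7.7598] v=[-1.7191]
Step 24: x=[7.6746] v=[-1.7046]
Step 25: x=[7.5905] v=[-1.6814]
Step 26: x=[7.5080] v=[-1.6495]
Step 27: x=[7.4275] v=[-1.6091]
Step 28: x=[7.3495] v=[-1.5604]
Step 29: x=[7.2743] v=[-1.5036]
Step 30: x=[7.2023] v=[-1.4391]
Step 31: x=[7.1339] v=[-1.3672]
Step 32: x=[7.0695] v=[-1.2882]
Step 33: x=[7.0094] v=[-1.2026]
Step 34: x=[6.9539] v=[-1.1108]
Step 35: x=[6.9032] v=[-1.0132]
Step 36: x=[6.8577] v=[-0.9104]
Step 37: x=[6.8176] v=[-0.8029]
Step 38: x=[6.7830] v=[-0.6913]
Step 39: x=[6.7542] v=[-0.5761]
Step 40: x=[6.7313] v=[-0.4579]
Step 41: x=[6.7144] v=[-0.3374]
Step 42: x=[6.7036] v=[-0.2151]
Step 43: x=[6.6990] v=[-0.0917]
Step 44: x=[6.7006] v=[0.0322]
First v>=0 after going negative at step 44, time=2.2000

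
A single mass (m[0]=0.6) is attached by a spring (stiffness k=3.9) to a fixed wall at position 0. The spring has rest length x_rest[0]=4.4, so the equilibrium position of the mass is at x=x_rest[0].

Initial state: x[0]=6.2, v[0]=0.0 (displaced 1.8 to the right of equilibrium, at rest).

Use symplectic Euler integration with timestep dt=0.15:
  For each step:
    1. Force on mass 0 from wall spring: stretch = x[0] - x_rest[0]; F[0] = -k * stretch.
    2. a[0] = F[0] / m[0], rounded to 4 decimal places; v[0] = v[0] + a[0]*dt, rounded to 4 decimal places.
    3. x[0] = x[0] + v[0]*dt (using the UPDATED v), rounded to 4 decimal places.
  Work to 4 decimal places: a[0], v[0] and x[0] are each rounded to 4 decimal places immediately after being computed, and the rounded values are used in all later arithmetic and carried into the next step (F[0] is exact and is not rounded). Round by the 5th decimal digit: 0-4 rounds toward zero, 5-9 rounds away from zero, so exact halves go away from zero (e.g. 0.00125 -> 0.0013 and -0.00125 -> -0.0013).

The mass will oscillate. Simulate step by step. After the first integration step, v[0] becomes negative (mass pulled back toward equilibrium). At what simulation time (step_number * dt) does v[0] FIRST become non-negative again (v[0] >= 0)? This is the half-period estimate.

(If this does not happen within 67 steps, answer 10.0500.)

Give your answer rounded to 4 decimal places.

Step 0: x=[6.2000] v=[0.0000]
Step 1: x=[5.9368] v=[-1.7550]
Step 2: x=[5.4488] v=[-3.2534]
Step 3: x=[4.8074] v=[-4.2760]
Step 4: x=[4.1064] v=[-4.6732]
Step 5: x=[3.4484] v=[-4.3869]
Step 6: x=[2.9295] v=[-3.4591]
Step 7: x=[2.6257] v=[-2.0254]
Step 8: x=[2.5814] v=[-0.2955]
Step 9: x=[2.8030] v=[1.4776]
First v>=0 after going negative at step 9, time=1.3500

Answer: 1.3500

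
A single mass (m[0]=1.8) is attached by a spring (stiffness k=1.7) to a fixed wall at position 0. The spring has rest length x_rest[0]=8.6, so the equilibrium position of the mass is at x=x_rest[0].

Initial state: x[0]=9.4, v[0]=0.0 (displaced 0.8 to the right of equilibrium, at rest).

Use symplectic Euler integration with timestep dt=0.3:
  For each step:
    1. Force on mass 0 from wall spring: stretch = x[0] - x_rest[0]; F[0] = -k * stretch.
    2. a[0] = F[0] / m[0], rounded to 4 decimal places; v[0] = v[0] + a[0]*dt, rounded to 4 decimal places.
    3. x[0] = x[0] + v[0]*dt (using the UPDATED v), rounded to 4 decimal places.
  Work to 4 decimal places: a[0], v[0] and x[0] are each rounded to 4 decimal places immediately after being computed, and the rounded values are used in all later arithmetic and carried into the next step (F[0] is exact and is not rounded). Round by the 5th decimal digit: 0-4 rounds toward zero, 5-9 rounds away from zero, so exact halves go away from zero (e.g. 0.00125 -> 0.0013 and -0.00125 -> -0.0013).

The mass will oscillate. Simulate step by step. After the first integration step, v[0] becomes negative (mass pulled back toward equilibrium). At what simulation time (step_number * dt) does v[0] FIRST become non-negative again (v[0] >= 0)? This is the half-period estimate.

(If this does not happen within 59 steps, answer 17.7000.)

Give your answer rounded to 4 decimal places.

Step 0: x=[9.4000] v=[0.0000]
Step 1: x=[9.3320] v=[-0.2267]
Step 2: x=[9.2018] v=[-0.4341]
Step 3: x=[9.0204] v=[-0.6046]
Step 4: x=[8.8033] v=[-0.7237]
Step 5: x=[8.5689] v=[-0.7813]
Step 6: x=[8.3372] v=[-0.7725]
Step 7: x=[8.1278] v=[-0.6980]
Step 8: x=[7.9585] v=[-0.5642]
Step 9: x=[7.8438] v=[-0.3824]
Step 10: x=[7.7934] v=[-0.1681]
Step 11: x=[7.8115] v=[0.0604]
First v>=0 after going negative at step 11, time=3.3000

Answer: 3.3000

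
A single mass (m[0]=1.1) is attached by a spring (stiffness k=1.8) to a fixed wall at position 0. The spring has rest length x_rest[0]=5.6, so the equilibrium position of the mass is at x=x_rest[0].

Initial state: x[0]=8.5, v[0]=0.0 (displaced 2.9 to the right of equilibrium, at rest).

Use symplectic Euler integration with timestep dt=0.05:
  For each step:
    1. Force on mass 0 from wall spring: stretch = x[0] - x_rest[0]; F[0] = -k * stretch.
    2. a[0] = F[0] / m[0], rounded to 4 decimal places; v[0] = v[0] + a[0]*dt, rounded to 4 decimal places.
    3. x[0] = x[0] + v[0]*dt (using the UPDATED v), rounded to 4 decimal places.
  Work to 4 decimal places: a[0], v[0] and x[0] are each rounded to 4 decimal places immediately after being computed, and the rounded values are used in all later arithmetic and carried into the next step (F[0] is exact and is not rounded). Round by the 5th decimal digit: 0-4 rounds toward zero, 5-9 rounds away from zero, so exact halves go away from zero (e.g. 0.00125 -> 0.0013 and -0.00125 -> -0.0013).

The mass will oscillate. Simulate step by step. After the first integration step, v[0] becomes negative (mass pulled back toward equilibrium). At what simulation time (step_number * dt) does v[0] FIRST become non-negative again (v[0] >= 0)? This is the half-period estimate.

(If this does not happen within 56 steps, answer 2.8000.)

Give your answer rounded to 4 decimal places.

Answer: 2.5000

Derivation:
Step 0: x=[8.5000] v=[0.0000]
Step 1: x=[8.4881] v=[-0.2373]
Step 2: x=[8.4644] v=[-0.4736]
Step 3: x=[8.4290] v=[-0.7080]
Step 4: x=[8.3820] v=[-0.9395]
Step 5: x=[8.3236] v=[-1.1671]
Step 6: x=[8.2541] v=[-1.3899]
Step 7: x=[8.1737] v=[-1.6071]
Step 8: x=[8.0828] v=[-1.8177]
Step 9: x=[7.9818] v=[-2.0208]
Step 10: x=[7.8710] v=[-2.2157]
Step 11: x=[7.7509] v=[-2.4015]
Step 12: x=[7.6220] v=[-2.5775]
Step 13: x=[7.4849] v=[-2.7429]
Step 14: x=[7.3400] v=[-2.8971]
Step 15: x=[7.1880] v=[-3.0395]
Step 16: x=[7.0295] v=[-3.1694]
Step 17: x=[6.8652] v=[-3.2864]
Step 18: x=[6.6957] v=[-3.3899]
Step 19: x=[6.5217] v=[-3.4796]
Step 20: x=[6.3440] v=[-3.5550]
Step 21: x=[6.1632] v=[-3.6159]
Step 22: x=[5.9801] v=[-3.6620]
Step 23: x=[5.7954] v=[-3.6931]
Step 24: x=[5.6099] v=[-3.7091]
Step 25: x=[5.4244] v=[-3.7099]
Step 26: x=[5.2396] v=[-3.6955]
Step 27: x=[5.0563] v=[-3.6660]
Step 28: x=[4.8752] v=[-3.6215]
Step 29: x=[4.6971] v=[-3.5622]
Step 30: x=[4.5227] v=[-3.4883]
Step 31: x=[4.3527] v=[-3.4002]
Step 32: x=[4.1878] v=[-3.2982]
Step 33: x=[4.0287] v=[-3.1827]
Step 34: x=[3.8760] v=[-3.0541]
Step 35: x=[3.7304] v=[-2.9130]
Step 36: x=[3.5924] v=[-2.7600]
Step 37: x=[3.4626] v=[-2.5957]
Step 38: x=[3.3416] v=[-2.4208]
Step 39: x=[3.2298] v=[-2.2360]
Step 40: x=[3.1277] v=[-2.0421]
Step 41: x=[3.0357] v=[-1.8398]
Step 42: x=[2.9542] v=[-1.6300]
Step 43: x=[2.8835] v=[-1.4135]
Step 44: x=[2.8239] v=[-1.1912]
Step 45: x=[2.7757] v=[-0.9641]
Step 46: x=[2.7391] v=[-0.7330]
Step 47: x=[2.7142] v=[-0.4989]
Step 48: x=[2.7011] v=[-0.2628]
Step 49: x=[2.6998] v=[-0.0256]
Step 50: x=[2.7104] v=[0.2117]
First v>=0 after going negative at step 50, time=2.5000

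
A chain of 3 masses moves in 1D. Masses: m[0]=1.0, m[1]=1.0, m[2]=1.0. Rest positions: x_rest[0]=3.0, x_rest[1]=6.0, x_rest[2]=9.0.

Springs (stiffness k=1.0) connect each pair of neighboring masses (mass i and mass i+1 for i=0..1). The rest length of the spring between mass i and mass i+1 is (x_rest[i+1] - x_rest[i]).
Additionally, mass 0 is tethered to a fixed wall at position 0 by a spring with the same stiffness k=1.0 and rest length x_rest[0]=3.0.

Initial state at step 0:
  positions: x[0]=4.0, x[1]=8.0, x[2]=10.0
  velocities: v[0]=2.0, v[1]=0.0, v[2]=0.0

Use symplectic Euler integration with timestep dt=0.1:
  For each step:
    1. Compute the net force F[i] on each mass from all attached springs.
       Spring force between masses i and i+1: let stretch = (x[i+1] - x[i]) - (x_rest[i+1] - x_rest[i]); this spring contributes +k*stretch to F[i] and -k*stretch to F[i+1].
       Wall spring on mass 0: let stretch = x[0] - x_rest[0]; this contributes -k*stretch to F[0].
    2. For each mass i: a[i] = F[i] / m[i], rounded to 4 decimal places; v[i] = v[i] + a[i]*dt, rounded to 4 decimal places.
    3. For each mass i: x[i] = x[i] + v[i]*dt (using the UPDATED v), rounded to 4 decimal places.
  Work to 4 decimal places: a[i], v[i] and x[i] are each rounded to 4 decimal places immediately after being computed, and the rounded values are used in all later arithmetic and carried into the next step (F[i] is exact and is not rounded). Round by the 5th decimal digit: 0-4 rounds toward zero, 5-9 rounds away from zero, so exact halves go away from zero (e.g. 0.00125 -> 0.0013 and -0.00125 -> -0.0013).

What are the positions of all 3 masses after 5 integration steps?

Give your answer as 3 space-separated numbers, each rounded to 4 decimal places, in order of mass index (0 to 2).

Answer: 4.9154 7.7554 10.1402

Derivation:
Step 0: x=[4.0000 8.0000 10.0000] v=[2.0000 0.0000 0.0000]
Step 1: x=[4.2000 7.9800 10.0100] v=[2.0000 -0.2000 0.1000]
Step 2: x=[4.3958 7.9425 10.0297] v=[1.9580 -0.3750 0.1970]
Step 3: x=[4.5831 7.8904 10.0585] v=[1.8731 -0.5210 0.2883]
Step 4: x=[4.7577 7.8269 10.0957] v=[1.7455 -0.6349 0.3715]
Step 5: x=[4.9154 7.7554 10.1402] v=[1.5767 -0.7149 0.4446]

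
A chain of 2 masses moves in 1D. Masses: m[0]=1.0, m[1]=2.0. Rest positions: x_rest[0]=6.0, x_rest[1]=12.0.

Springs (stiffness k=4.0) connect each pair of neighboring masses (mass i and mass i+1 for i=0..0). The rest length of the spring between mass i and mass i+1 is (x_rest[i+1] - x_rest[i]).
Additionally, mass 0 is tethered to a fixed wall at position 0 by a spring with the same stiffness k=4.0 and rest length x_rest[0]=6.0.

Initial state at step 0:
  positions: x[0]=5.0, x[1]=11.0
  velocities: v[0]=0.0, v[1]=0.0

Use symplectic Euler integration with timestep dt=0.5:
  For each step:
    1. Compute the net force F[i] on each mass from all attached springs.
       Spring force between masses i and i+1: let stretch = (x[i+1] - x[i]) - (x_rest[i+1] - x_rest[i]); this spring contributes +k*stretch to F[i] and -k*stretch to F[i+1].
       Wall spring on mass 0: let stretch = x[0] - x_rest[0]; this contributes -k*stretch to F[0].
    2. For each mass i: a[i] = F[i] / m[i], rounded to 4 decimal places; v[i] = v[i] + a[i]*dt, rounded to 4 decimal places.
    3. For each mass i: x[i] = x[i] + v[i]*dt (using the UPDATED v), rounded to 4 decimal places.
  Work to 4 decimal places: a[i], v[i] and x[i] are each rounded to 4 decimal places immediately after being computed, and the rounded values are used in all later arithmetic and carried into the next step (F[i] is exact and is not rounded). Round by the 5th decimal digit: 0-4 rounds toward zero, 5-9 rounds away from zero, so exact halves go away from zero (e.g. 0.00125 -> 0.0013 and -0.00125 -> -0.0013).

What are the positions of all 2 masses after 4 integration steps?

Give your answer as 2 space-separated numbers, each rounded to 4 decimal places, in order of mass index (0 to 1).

Step 0: x=[5.0000 11.0000] v=[0.0000 0.0000]
Step 1: x=[6.0000 11.0000] v=[2.0000 0.0000]
Step 2: x=[6.0000 11.5000] v=[0.0000 1.0000]
Step 3: x=[5.5000 12.2500] v=[-1.0000 1.5000]
Step 4: x=[6.2500 12.6250] v=[1.5000 0.7500]

Answer: 6.2500 12.6250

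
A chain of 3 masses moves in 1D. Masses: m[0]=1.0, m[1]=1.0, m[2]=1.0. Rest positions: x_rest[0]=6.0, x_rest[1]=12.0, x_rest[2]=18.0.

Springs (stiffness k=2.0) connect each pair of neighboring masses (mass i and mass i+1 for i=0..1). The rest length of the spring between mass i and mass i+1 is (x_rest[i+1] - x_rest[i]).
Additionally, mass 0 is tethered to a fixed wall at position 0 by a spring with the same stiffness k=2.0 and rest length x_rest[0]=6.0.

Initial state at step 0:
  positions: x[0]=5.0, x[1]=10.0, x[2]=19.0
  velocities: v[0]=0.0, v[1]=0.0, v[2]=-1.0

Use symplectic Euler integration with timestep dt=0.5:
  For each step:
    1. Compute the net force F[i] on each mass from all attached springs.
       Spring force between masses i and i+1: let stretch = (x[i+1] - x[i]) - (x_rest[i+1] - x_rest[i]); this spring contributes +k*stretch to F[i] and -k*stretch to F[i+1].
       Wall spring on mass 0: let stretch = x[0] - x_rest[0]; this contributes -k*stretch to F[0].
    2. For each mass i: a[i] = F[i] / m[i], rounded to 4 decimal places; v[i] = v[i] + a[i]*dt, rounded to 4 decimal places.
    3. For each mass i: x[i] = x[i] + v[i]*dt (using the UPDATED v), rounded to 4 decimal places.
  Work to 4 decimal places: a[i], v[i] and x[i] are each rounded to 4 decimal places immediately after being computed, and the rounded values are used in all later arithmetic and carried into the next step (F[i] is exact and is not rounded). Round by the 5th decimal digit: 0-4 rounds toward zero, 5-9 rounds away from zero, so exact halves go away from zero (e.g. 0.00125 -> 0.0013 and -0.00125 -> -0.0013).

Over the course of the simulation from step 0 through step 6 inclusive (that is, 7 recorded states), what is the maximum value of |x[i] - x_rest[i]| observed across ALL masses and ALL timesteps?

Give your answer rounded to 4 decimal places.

Answer: 2.9062

Derivation:
Step 0: x=[5.0000 10.0000 19.0000] v=[0.0000 0.0000 -1.0000]
Step 1: x=[5.0000 12.0000 17.0000] v=[0.0000 4.0000 -4.0000]
Step 2: x=[6.0000 13.0000 15.5000] v=[2.0000 2.0000 -3.0000]
Step 3: x=[7.5000 11.7500 15.7500] v=[3.0000 -2.5000 0.5000]
Step 4: x=[7.3750 10.3750 17.0000] v=[-0.2500 -2.7500 2.5000]
Step 5: x=[5.0625 10.8125 17.9375] v=[-4.6250 0.8750 1.8750]
Step 6: x=[3.0938 11.9375 18.3125] v=[-3.9375 2.2500 0.7500]
Max displacement = 2.9062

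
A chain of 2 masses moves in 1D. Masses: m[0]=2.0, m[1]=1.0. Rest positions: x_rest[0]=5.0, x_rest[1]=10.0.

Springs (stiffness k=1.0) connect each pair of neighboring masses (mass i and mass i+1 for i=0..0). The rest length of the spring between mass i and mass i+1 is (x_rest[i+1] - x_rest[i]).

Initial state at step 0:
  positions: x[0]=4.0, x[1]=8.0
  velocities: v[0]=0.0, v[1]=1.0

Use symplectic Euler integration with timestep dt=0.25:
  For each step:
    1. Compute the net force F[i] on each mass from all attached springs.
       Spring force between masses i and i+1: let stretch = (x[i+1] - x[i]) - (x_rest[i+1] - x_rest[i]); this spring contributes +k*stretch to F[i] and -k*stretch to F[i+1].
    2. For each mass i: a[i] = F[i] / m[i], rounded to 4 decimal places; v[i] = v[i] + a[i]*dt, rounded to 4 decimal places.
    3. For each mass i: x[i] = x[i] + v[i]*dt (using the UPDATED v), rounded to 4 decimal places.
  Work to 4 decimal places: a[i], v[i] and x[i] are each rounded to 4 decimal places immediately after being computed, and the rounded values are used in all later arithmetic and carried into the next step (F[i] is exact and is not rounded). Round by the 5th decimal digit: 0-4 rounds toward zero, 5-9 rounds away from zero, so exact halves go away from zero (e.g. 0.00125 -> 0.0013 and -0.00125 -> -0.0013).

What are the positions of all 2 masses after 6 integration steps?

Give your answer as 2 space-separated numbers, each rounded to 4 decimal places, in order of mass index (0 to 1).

Answer: 3.7617 9.9767

Derivation:
Step 0: x=[4.0000 8.0000] v=[0.0000 1.0000]
Step 1: x=[3.9688 8.3125] v=[-0.1250 1.2500]
Step 2: x=[3.9170 8.6660] v=[-0.2071 1.4141]
Step 3: x=[3.8574 9.0352] v=[-0.2385 1.4769]
Step 4: x=[3.8033 9.3933] v=[-0.2163 1.4325]
Step 5: x=[3.7677 9.7146] v=[-0.1426 1.2850]
Step 6: x=[3.7617 9.9767] v=[-0.0242 1.0483]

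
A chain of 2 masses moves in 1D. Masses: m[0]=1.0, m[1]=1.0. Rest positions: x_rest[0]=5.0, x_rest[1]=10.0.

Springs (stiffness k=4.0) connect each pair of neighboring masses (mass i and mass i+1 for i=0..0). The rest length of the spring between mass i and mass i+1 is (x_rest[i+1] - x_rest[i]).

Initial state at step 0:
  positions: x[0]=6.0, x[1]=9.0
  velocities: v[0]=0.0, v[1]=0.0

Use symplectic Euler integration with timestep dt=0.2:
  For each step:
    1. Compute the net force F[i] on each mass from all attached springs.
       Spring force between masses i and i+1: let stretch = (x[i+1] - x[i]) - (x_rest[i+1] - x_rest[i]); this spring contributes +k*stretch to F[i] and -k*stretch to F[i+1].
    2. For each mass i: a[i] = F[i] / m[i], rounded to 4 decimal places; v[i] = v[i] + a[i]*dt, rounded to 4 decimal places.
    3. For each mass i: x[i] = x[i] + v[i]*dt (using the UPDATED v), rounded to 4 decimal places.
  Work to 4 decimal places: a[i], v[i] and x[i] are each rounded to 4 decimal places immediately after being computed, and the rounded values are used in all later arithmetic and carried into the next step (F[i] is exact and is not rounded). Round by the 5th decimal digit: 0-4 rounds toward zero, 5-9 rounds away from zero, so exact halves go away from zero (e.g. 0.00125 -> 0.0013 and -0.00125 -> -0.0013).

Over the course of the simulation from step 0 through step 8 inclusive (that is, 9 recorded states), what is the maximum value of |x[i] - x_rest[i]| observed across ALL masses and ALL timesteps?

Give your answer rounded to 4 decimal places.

Answer: 1.0425

Derivation:
Step 0: x=[6.0000 9.0000] v=[0.0000 0.0000]
Step 1: x=[5.6800 9.3200] v=[-1.6000 1.6000]
Step 2: x=[5.1424 9.8576] v=[-2.6880 2.6880]
Step 3: x=[4.5592 10.4408] v=[-2.9158 2.9158]
Step 4: x=[4.1171 10.8829] v=[-2.2105 2.2105]
Step 5: x=[3.9575 11.0425] v=[-0.7979 0.7979]
Step 6: x=[4.1315 10.8685] v=[0.8701 -0.8701]
Step 7: x=[4.5834 10.4166] v=[2.2597 -2.2597]
Step 8: x=[5.1687 9.8313] v=[2.9263 -2.9263]
Max displacement = 1.0425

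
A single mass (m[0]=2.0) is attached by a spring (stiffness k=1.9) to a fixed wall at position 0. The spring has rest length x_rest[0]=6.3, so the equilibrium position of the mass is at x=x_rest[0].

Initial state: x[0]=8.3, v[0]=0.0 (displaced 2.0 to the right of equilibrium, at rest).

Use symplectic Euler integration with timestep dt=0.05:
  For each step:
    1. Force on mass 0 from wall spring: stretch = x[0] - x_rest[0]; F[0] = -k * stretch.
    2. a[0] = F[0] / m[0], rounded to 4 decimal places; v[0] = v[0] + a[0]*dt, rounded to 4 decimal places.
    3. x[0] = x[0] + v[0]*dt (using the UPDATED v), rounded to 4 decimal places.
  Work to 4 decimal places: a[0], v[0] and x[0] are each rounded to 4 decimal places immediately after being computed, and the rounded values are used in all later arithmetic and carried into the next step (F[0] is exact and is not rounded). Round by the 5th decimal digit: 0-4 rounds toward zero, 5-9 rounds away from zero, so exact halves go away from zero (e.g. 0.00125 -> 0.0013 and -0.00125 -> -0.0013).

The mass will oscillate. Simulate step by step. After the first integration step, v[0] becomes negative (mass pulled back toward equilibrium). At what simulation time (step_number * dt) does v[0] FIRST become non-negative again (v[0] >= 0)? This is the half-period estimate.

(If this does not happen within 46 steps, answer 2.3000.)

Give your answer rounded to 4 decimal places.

Step 0: x=[8.3000] v=[0.0000]
Step 1: x=[8.2953] v=[-0.0950]
Step 2: x=[8.2858] v=[-0.1898]
Step 3: x=[8.2716] v=[-0.2841]
Step 4: x=[8.2527] v=[-0.3778]
Step 5: x=[8.2292] v=[-0.4706]
Step 6: x=[8.2011] v=[-0.5622]
Step 7: x=[8.1685] v=[-0.6525]
Step 8: x=[8.1314] v=[-0.7413]
Step 9: x=[8.0900] v=[-0.8283]
Step 10: x=[8.0443] v=[-0.9133]
Step 11: x=[7.9945] v=[-0.9962]
Step 12: x=[7.9407] v=[-1.0767]
Step 13: x=[7.8830] v=[-1.1546]
Step 14: x=[7.8215] v=[-1.2298]
Step 15: x=[7.7564] v=[-1.3021]
Step 16: x=[7.6878] v=[-1.3713]
Step 17: x=[7.6159] v=[-1.4372]
Step 18: x=[7.5409] v=[-1.4997]
Step 19: x=[7.4630] v=[-1.5586]
Step 20: x=[7.3823] v=[-1.6138]
Step 21: x=[7.2990] v=[-1.6652]
Step 22: x=[7.2134] v=[-1.7127]
Step 23: x=[7.1256] v=[-1.7561]
Step 24: x=[7.0358] v=[-1.7953]
Step 25: x=[6.9443] v=[-1.8303]
Step 26: x=[6.8513] v=[-1.8609]
Step 27: x=[6.7569] v=[-1.8871]
Step 28: x=[6.6615] v=[-1.9088]
Step 29: x=[6.5652] v=[-1.9260]
Step 30: x=[6.4683] v=[-1.9386]
Step 31: x=[6.3710] v=[-1.9466]
Step 32: x=[6.2735] v=[-1.9500]
Step 33: x=[6.1761] v=[-1.9487]
Step 34: x=[6.0790] v=[-1.9428]
Step 35: x=[5.9824] v=[-1.9323]
Step 36: x=[5.8865] v=[-1.9172]
Step 37: x=[5.7916] v=[-1.8976]
Step 38: x=[5.6979] v=[-1.8735]
Step 39: x=[5.6057] v=[-1.8449]
Step 40: x=[5.5151] v=[-1.8119]
Step 41: x=[5.4264] v=[-1.7746]
Step 42: x=[5.3397] v=[-1.7331]
Step 43: x=[5.2553] v=[-1.6875]
Step 44: x=[5.1734] v=[-1.6379]
Step 45: x=[5.0942] v=[-1.5844]
Step 46: x=[5.0178] v=[-1.5271]
v[0] did not become non-negative within 46 steps; using fallback time=2.3000

Answer: 2.3000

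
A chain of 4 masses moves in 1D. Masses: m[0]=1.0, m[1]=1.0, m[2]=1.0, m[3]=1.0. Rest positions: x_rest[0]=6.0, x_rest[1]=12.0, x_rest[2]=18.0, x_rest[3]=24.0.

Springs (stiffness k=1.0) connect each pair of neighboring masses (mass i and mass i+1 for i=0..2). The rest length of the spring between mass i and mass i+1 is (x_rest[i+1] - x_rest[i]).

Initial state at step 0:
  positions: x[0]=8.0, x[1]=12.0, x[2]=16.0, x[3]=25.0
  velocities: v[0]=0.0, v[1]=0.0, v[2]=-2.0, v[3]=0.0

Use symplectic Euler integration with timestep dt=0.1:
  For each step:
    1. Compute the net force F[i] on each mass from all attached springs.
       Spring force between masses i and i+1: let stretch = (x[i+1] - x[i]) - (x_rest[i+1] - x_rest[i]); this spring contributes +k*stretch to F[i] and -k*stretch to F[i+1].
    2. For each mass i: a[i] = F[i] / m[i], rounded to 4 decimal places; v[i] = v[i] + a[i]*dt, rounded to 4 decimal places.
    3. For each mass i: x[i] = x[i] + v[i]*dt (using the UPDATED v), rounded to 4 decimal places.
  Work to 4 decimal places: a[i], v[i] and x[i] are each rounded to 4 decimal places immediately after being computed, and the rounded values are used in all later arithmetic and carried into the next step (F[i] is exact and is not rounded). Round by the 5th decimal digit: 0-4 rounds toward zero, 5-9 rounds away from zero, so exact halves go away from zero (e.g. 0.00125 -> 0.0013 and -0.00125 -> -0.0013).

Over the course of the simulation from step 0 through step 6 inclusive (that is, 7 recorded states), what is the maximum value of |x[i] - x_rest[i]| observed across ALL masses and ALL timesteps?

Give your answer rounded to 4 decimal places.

Step 0: x=[8.0000 12.0000 16.0000 25.0000] v=[0.0000 0.0000 -2.0000 0.0000]
Step 1: x=[7.9800 12.0000 15.8500 24.9700] v=[-0.2000 0.0000 -1.5000 -0.3000]
Step 2: x=[7.9402 11.9983 15.7527 24.9088] v=[-0.3980 -0.0170 -0.9730 -0.6120]
Step 3: x=[7.8810 11.9936 15.7094 24.8160] v=[-0.5922 -0.0474 -0.4328 -0.9276]
Step 4: x=[7.8029 11.9849 15.7200 24.6922] v=[-0.7809 -0.0871 0.1063 -1.2383]
Step 5: x=[7.7066 11.9717 15.7830 24.5387] v=[-0.9627 -0.1318 0.6300 -1.5355]
Step 6: x=[7.5930 11.9540 15.8954 24.3576] v=[-1.1362 -0.1772 1.1244 -1.8111]
Max displacement = 2.2906

Answer: 2.2906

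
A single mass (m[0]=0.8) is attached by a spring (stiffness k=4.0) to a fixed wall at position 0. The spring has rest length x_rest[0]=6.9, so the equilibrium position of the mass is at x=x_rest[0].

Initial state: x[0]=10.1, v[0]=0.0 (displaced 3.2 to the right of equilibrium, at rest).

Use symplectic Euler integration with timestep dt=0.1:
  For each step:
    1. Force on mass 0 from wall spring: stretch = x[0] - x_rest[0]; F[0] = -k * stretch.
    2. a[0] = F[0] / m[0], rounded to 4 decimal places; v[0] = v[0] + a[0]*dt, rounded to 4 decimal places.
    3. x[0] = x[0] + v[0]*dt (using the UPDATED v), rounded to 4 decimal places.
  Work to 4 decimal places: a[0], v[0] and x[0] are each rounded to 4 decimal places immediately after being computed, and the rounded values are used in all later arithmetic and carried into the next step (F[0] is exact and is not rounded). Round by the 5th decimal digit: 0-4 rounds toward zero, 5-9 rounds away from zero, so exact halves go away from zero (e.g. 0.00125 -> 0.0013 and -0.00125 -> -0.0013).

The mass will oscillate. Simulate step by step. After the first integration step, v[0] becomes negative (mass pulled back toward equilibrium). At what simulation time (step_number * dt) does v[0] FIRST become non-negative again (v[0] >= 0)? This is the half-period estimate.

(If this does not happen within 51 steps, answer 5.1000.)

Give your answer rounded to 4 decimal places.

Step 0: x=[10.1000] v=[0.0000]
Step 1: x=[9.9400] v=[-1.6000]
Step 2: x=[9.6280] v=[-3.1200]
Step 3: x=[9.1796] v=[-4.4840]
Step 4: x=[8.6172] v=[-5.6238]
Step 5: x=[7.9690] v=[-6.4824]
Step 6: x=[7.2673] v=[-7.0169]
Step 7: x=[6.5472] v=[-7.2006]
Step 8: x=[5.8448] v=[-7.0242]
Step 9: x=[5.1951] v=[-6.4966]
Step 10: x=[4.6307] v=[-5.6442]
Step 11: x=[4.1797] v=[-4.5096]
Step 12: x=[3.8648] v=[-3.1495]
Step 13: x=[3.7016] v=[-1.6319]
Step 14: x=[3.6983] v=[-0.0327]
Step 15: x=[3.8551] v=[1.5682]
First v>=0 after going negative at step 15, time=1.5000

Answer: 1.5000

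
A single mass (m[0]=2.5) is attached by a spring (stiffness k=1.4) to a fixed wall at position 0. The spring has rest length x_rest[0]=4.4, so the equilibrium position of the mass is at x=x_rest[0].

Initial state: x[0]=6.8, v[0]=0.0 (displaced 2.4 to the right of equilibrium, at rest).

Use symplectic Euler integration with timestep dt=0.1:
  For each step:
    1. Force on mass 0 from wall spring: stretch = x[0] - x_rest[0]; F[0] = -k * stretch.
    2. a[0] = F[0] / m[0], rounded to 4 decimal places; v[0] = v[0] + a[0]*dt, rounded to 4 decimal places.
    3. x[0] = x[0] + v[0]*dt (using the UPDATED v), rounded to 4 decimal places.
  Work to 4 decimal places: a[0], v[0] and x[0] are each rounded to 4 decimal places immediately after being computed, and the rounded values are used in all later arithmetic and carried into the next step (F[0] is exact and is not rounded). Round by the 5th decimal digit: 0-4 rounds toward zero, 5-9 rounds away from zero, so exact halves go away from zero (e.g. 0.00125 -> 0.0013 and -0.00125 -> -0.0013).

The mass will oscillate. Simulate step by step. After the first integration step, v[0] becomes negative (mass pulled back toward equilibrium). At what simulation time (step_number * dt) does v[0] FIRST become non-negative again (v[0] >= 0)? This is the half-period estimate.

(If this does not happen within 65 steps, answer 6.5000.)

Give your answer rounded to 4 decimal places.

Step 0: x=[6.8000] v=[0.0000]
Step 1: x=[6.7866] v=[-0.1344]
Step 2: x=[6.7598] v=[-0.2681]
Step 3: x=[6.7198] v=[-0.4003]
Step 4: x=[6.6668] v=[-0.5302]
Step 5: x=[6.6011] v=[-0.6571]
Step 6: x=[6.5231] v=[-0.7804]
Step 7: x=[6.4332] v=[-0.8993]
Step 8: x=[6.3319] v=[-1.0132]
Step 9: x=[6.2198] v=[-1.1214]
Step 10: x=[6.0975] v=[-1.2233]
Step 11: x=[5.9657] v=[-1.3184]
Step 12: x=[5.8251] v=[-1.4061]
Step 13: x=[5.6765] v=[-1.4859]
Step 14: x=[5.5208] v=[-1.5574]
Step 15: x=[5.3588] v=[-1.6202]
Step 16: x=[5.1914] v=[-1.6739]
Step 17: x=[5.0196] v=[-1.7182]
Step 18: x=[4.8443] v=[-1.7529]
Step 19: x=[4.6665] v=[-1.7778]
Step 20: x=[4.4872] v=[-1.7927]
Step 21: x=[4.3074] v=[-1.7976]
Step 22: x=[4.1282] v=[-1.7924]
Step 23: x=[3.9505] v=[-1.7772]
Step 24: x=[3.7753] v=[-1.7520]
Step 25: x=[3.6036] v=[-1.7170]
Step 26: x=[3.4364] v=[-1.6724]
Step 27: x=[3.2746] v=[-1.6184]
Step 28: x=[3.1191] v=[-1.5554]
Step 29: x=[2.9707] v=[-1.4837]
Step 30: x=[2.8303] v=[-1.4037]
Step 31: x=[2.6987] v=[-1.3158]
Step 32: x=[2.5767] v=[-1.2205]
Step 33: x=[2.4649] v=[-1.1184]
Step 34: x=[2.3639] v=[-1.0100]
Step 35: x=[2.2743] v=[-0.8960]
Step 36: x=[2.1966] v=[-0.7770]
Step 37: x=[2.1312] v=[-0.6536]
Step 38: x=[2.0785] v=[-0.5266]
Step 39: x=[2.0388] v=[-0.3966]
Step 40: x=[2.0124] v=[-0.2644]
Step 41: x=[1.9993] v=[-0.1307]
Step 42: x=[1.9997] v=[0.0037]
First v>=0 after going negative at step 42, time=4.2000

Answer: 4.2000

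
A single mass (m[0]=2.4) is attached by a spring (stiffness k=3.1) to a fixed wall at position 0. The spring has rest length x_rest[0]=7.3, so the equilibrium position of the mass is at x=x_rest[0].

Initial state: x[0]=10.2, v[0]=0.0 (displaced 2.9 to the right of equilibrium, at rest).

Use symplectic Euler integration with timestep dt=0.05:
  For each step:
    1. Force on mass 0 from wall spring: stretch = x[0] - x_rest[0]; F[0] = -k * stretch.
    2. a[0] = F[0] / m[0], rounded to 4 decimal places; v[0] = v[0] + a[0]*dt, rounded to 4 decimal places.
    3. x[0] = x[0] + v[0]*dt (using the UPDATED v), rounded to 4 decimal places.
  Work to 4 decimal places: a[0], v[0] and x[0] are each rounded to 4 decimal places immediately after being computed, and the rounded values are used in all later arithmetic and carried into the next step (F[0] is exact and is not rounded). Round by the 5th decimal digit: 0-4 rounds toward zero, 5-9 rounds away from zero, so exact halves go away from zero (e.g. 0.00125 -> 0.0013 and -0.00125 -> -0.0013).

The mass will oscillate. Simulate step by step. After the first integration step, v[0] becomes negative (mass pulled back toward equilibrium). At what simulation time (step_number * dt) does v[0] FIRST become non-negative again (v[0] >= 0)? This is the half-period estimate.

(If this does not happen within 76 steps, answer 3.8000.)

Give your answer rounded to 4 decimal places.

Answer: 2.8000

Derivation:
Step 0: x=[10.2000] v=[0.0000]
Step 1: x=[10.1906] v=[-0.1873]
Step 2: x=[10.1719] v=[-0.3740]
Step 3: x=[10.1439] v=[-0.5595]
Step 4: x=[10.1067] v=[-0.7432]
Step 5: x=[10.0605] v=[-0.9245]
Step 6: x=[10.0054] v=[-1.1028]
Step 7: x=[9.9415] v=[-1.2775]
Step 8: x=[9.8691] v=[-1.4481]
Step 9: x=[9.7884] v=[-1.6140]
Step 10: x=[9.6997] v=[-1.7747]
Step 11: x=[9.6032] v=[-1.9297]
Step 12: x=[9.4993] v=[-2.0785]
Step 13: x=[9.3883] v=[-2.2205]
Step 14: x=[9.2705] v=[-2.3554]
Step 15: x=[9.1464] v=[-2.4827]
Step 16: x=[9.0163] v=[-2.6019]
Step 17: x=[8.8807] v=[-2.7127]
Step 18: x=[8.7400] v=[-2.8148]
Step 19: x=[8.5946] v=[-2.9078]
Step 20: x=[8.4450] v=[-2.9914]
Step 21: x=[8.2917] v=[-3.0654]
Step 22: x=[8.1352] v=[-3.1294]
Step 23: x=[7.9760] v=[-3.1833]
Step 24: x=[7.8147] v=[-3.2270]
Step 25: x=[7.6517] v=[-3.2602]
Step 26: x=[7.4876] v=[-3.2829]
Step 27: x=[7.3229] v=[-3.2950]
Step 28: x=[7.1581] v=[-3.2965]
Step 29: x=[6.9937] v=[-3.2873]
Step 30: x=[6.8303] v=[-3.2675]
Step 31: x=[6.6684] v=[-3.2372]
Step 32: x=[6.5086] v=[-3.1964]
Step 33: x=[6.3513] v=[-3.1453]
Step 34: x=[6.1971] v=[-3.0840]
Step 35: x=[6.0465] v=[-3.0128]
Step 36: x=[5.8999] v=[-2.9318]
Step 37: x=[5.7578] v=[-2.8414]
Step 38: x=[5.6207] v=[-2.7418]
Step 39: x=[5.4890] v=[-2.6333]
Step 40: x=[5.3632] v=[-2.5163]
Step 41: x=[5.2436] v=[-2.3912]
Step 42: x=[5.1307] v=[-2.2584]
Step 43: x=[5.0248] v=[-2.1183]
Step 44: x=[4.9262] v=[-1.9714]
Step 45: x=[4.8353] v=[-1.8181]
Step 46: x=[4.7524] v=[-1.6589]
Step 47: x=[4.6777] v=[-1.4944]
Step 48: x=[4.6115] v=[-1.3250]
Step 49: x=[4.5539] v=[-1.1514]
Step 50: x=[4.5052] v=[-0.9741]
Step 51: x=[4.4655] v=[-0.7936]
Step 52: x=[4.4350] v=[-0.6105]
Step 53: x=[4.4137] v=[-0.4255]
Step 54: x=[4.4017] v=[-0.2391]
Step 55: x=[4.3991] v=[-0.0519]
Step 56: x=[4.4059] v=[0.1355]
First v>=0 after going negative at step 56, time=2.8000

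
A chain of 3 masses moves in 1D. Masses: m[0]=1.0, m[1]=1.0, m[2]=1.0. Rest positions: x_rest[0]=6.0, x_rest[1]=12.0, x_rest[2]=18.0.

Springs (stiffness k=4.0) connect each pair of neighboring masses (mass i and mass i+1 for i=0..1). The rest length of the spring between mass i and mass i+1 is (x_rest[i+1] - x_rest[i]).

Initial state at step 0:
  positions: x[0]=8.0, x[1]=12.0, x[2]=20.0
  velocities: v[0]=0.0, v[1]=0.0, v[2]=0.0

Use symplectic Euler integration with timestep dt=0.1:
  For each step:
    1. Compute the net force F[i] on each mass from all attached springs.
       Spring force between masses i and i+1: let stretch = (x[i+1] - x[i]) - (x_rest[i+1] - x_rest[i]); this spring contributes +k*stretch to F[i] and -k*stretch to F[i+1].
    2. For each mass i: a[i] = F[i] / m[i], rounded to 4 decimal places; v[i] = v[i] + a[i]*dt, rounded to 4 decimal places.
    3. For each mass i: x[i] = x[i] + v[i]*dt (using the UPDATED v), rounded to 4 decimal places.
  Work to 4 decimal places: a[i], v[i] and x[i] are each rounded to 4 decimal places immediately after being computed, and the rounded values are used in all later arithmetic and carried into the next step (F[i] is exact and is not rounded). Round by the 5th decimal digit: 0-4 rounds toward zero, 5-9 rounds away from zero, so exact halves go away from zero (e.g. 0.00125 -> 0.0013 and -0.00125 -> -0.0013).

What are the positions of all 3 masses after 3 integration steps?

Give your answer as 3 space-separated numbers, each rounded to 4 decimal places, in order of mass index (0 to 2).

Step 0: x=[8.0000 12.0000 20.0000] v=[0.0000 0.0000 0.0000]
Step 1: x=[7.9200 12.1600 19.9200] v=[-0.8000 1.6000 -0.8000]
Step 2: x=[7.7696 12.4608 19.7696] v=[-1.5040 3.0080 -1.5040]
Step 3: x=[7.5669 12.8663 19.5669] v=[-2.0275 4.0550 -2.0275]

Answer: 7.5669 12.8663 19.5669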